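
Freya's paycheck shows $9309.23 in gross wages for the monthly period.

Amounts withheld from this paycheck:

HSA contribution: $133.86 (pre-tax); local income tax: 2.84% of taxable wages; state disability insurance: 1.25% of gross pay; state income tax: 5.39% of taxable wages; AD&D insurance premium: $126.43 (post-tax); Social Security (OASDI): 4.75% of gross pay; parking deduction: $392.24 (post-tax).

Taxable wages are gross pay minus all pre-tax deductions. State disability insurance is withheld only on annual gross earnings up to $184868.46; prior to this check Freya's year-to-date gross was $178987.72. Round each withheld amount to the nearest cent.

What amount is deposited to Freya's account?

$7385.87

HSA contribution: $133.86
Taxable wages = $9309.23 − $133.86 = $9175.37
Local income tax: $9175.37 × 0.0284 = $260.58
State income tax: $9175.37 × 0.0539 = $494.55
Social Security (OASDI): $9309.23 × 0.0475 = $442.19
State disability insurance: only $184868.46 − $178987.72 = $5880.74 of this check is subject → $5880.74 × 0.0125 = $73.51
AD&D insurance premium: $126.43
Parking deduction: $392.24
Total deductions = $133.86 + $260.58 + $494.55 + $442.19 + $73.51 + $126.43 + $392.24 = $1923.36
Net pay = $9309.23 − $1923.36 = $7385.87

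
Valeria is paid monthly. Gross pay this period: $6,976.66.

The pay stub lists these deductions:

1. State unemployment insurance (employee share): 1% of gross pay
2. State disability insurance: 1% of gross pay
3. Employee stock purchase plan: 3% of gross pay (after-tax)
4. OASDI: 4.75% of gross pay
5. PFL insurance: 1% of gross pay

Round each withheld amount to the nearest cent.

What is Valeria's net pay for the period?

$6,226.66

PFL insurance: $6,976.66 × 0.01 = $69.77
OASDI: $6,976.66 × 0.0475 = $331.39
State disability insurance: $6,976.66 × 0.01 = $69.77
State unemployment insurance (employee share): $6,976.66 × 0.01 = $69.77
Employee stock purchase plan: $6,976.66 × 0.03 = $209.30
Total deductions = $69.77 + $331.39 + $69.77 + $69.77 + $209.30 = $750.00
Net pay = $6,976.66 − $750.00 = $6,226.66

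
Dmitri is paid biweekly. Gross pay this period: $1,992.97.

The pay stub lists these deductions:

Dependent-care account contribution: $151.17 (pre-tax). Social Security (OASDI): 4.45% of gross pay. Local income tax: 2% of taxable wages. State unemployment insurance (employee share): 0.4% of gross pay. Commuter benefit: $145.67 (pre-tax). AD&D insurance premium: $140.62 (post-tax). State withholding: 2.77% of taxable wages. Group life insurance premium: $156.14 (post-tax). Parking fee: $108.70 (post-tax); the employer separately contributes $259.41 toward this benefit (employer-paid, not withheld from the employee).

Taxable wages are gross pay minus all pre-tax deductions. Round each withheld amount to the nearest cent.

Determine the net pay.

Dependent-care account contribution: $151.17
Commuter benefit: $145.67
Pre-tax total = $151.17 + $145.67 = $296.84
Taxable wages = $1,992.97 − $296.84 = $1,696.13
State withholding: $1,696.13 × 0.0277 = $46.98
Local income tax: $1,696.13 × 0.02 = $33.92
Social Security (OASDI): $1,992.97 × 0.0445 = $88.69
State unemployment insurance (employee share): $1,992.97 × 0.004 = $7.97
AD&D insurance premium: $140.62
Parking fee: $108.70
Group life insurance premium: $156.14
(Employer's $259.41 toward parking fee is not withheld from the employee.)
Total deductions = $151.17 + $145.67 + $46.98 + $33.92 + $88.69 + $7.97 + $140.62 + $108.70 + $156.14 = $879.86
Net pay = $1,992.97 − $879.86 = $1,113.11

$1,113.11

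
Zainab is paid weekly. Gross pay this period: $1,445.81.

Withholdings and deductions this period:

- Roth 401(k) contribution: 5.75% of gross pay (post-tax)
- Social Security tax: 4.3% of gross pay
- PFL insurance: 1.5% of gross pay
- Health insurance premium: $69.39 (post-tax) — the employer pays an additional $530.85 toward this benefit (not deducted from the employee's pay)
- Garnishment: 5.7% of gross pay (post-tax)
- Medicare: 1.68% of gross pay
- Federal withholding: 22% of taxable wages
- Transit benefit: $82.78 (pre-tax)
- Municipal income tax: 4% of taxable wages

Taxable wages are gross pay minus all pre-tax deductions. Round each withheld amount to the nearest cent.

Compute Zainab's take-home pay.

$665.56

Transit benefit: $82.78
Taxable wages = $1,445.81 − $82.78 = $1,363.03
Municipal income tax: $1,363.03 × 0.04 = $54.52
Federal withholding: $1,363.03 × 0.22 = $299.87
Medicare: $1,445.81 × 0.0168 = $24.29
Social Security tax: $1,445.81 × 0.043 = $62.17
PFL insurance: $1,445.81 × 0.015 = $21.69
Garnishment: $1,445.81 × 0.057 = $82.41
Roth 401(k) contribution: $1,445.81 × 0.0575 = $83.13
Health insurance premium: $69.39
(Employer's $530.85 toward health insurance premium is not withheld from the employee.)
Total deductions = $82.78 + $54.52 + $299.87 + $24.29 + $62.17 + $21.69 + $82.41 + $83.13 + $69.39 = $780.25
Net pay = $1,445.81 − $780.25 = $665.56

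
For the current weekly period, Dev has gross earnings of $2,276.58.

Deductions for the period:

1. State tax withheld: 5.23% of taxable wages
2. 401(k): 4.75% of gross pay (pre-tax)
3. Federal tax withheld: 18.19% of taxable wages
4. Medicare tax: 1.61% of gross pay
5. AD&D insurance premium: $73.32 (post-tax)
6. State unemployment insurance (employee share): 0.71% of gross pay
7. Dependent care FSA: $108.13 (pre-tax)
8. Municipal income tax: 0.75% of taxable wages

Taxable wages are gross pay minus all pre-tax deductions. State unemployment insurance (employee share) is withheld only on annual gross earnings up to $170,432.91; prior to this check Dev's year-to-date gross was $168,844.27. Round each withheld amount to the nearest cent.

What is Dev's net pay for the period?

401(k): $2,276.58 × 0.0475 = $108.14
Dependent care FSA: $108.13
Pre-tax total = $108.14 + $108.13 = $216.27
Taxable wages = $2,276.58 − $216.27 = $2,060.31
Municipal income tax: $2,060.31 × 0.0075 = $15.45
Federal tax withheld: $2,060.31 × 0.1819 = $374.77
State tax withheld: $2,060.31 × 0.0523 = $107.75
State unemployment insurance (employee share): only $170,432.91 − $168,844.27 = $1,588.64 of this check is subject → $1,588.64 × 0.0071 = $11.28
Medicare tax: $2,276.58 × 0.0161 = $36.65
AD&D insurance premium: $73.32
Total deductions = $108.14 + $108.13 + $15.45 + $374.77 + $107.75 + $11.28 + $36.65 + $73.32 = $835.49
Net pay = $2,276.58 − $835.49 = $1,441.09

$1,441.09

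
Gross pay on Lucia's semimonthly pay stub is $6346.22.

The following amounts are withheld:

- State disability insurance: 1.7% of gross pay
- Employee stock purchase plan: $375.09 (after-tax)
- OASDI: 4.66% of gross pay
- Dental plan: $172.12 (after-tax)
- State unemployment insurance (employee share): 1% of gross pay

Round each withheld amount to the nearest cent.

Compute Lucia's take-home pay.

$5331.93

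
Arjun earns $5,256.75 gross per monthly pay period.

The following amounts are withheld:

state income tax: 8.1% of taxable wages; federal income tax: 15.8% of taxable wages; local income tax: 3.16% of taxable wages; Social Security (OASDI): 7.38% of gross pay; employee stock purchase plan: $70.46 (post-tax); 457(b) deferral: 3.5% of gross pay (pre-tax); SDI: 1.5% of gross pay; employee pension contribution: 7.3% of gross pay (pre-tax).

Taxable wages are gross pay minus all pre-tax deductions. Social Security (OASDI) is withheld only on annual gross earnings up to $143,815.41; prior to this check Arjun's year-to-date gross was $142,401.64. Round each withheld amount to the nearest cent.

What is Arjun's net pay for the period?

457(b) deferral: $5,256.75 × 0.035 = $183.99
Employee pension contribution: $5,256.75 × 0.073 = $383.74
Pre-tax total = $183.99 + $383.74 = $567.73
Taxable wages = $5,256.75 − $567.73 = $4,689.02
Local income tax: $4,689.02 × 0.0316 = $148.17
Federal income tax: $4,689.02 × 0.158 = $740.87
State income tax: $4,689.02 × 0.081 = $379.81
Social Security (OASDI): only $143,815.41 − $142,401.64 = $1,413.77 of this check is subject → $1,413.77 × 0.0738 = $104.34
SDI: $5,256.75 × 0.015 = $78.85
Employee stock purchase plan: $70.46
Total deductions = $183.99 + $383.74 + $148.17 + $740.87 + $379.81 + $104.34 + $78.85 + $70.46 = $2,090.23
Net pay = $5,256.75 − $2,090.23 = $3,166.52

$3,166.52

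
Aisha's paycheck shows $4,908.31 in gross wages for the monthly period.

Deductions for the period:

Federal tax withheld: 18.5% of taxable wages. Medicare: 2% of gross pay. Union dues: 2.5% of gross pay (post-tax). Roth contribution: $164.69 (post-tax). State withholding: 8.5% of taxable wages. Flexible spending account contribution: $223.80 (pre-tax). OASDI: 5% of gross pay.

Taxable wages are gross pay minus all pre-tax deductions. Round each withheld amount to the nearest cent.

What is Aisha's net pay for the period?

$2,788.71

Flexible spending account contribution: $223.80
Taxable wages = $4,908.31 − $223.80 = $4,684.51
Federal tax withheld: $4,684.51 × 0.185 = $866.63
State withholding: $4,684.51 × 0.085 = $398.18
OASDI: $4,908.31 × 0.05 = $245.42
Medicare: $4,908.31 × 0.02 = $98.17
Roth contribution: $164.69
Union dues: $4,908.31 × 0.025 = $122.71
Total deductions = $223.80 + $866.63 + $398.18 + $245.42 + $98.17 + $164.69 + $122.71 = $2,119.60
Net pay = $4,908.31 − $2,119.60 = $2,788.71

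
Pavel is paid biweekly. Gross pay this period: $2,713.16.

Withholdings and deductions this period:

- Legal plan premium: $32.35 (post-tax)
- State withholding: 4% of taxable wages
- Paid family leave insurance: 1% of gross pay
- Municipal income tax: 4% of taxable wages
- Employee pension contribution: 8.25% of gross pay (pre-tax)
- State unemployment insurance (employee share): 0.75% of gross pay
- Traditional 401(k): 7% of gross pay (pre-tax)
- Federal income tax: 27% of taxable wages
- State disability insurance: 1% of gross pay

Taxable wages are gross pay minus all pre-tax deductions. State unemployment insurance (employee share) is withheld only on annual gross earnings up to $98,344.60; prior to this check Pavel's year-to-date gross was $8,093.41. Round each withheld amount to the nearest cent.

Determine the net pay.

Employee pension contribution: $2,713.16 × 0.0825 = $223.84
Traditional 401(k): $2,713.16 × 0.07 = $189.92
Pre-tax total = $223.84 + $189.92 = $413.76
Taxable wages = $2,713.16 − $413.76 = $2,299.40
State withholding: $2,299.40 × 0.04 = $91.98
Federal income tax: $2,299.40 × 0.27 = $620.84
Municipal income tax: $2,299.40 × 0.04 = $91.98
State unemployment insurance (employee share): cap not yet reached, full $2,713.16 is subject → $2,713.16 × 0.0075 = $20.35
Paid family leave insurance: $2,713.16 × 0.01 = $27.13
State disability insurance: $2,713.16 × 0.01 = $27.13
Legal plan premium: $32.35
Total deductions = $223.84 + $189.92 + $91.98 + $620.84 + $91.98 + $20.35 + $27.13 + $27.13 + $32.35 = $1,325.52
Net pay = $2,713.16 − $1,325.52 = $1,387.64

$1,387.64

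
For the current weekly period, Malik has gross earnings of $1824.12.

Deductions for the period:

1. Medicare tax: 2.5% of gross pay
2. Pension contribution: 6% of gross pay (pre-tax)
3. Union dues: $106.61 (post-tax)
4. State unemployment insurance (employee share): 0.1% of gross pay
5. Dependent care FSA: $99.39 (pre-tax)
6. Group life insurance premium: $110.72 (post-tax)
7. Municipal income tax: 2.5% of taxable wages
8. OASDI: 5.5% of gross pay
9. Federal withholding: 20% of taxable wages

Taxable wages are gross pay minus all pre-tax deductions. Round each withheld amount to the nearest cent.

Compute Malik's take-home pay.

$886.76

Pension contribution: $1824.12 × 0.06 = $109.45
Dependent care FSA: $99.39
Pre-tax total = $109.45 + $99.39 = $208.84
Taxable wages = $1824.12 − $208.84 = $1615.28
Municipal income tax: $1615.28 × 0.025 = $40.38
Federal withholding: $1615.28 × 0.2 = $323.06
OASDI: $1824.12 × 0.055 = $100.33
Medicare tax: $1824.12 × 0.025 = $45.60
State unemployment insurance (employee share): $1824.12 × 0.001 = $1.82
Group life insurance premium: $110.72
Union dues: $106.61
Total deductions = $109.45 + $99.39 + $40.38 + $323.06 + $100.33 + $45.60 + $1.82 + $110.72 + $106.61 = $937.36
Net pay = $1824.12 − $937.36 = $886.76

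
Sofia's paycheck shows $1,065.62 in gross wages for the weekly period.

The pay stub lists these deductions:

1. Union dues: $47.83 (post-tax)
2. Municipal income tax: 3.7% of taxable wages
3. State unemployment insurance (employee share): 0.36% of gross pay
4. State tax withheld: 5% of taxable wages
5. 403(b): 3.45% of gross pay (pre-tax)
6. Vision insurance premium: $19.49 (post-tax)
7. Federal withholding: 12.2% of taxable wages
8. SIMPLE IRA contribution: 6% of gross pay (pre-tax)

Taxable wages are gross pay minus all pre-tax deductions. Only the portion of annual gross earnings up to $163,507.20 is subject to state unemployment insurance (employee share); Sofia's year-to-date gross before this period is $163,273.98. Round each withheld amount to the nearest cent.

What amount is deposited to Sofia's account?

$695.09

403(b): $1,065.62 × 0.0345 = $36.76
SIMPLE IRA contribution: $1,065.62 × 0.06 = $63.94
Pre-tax total = $36.76 + $63.94 = $100.70
Taxable wages = $1,065.62 − $100.70 = $964.92
Federal withholding: $964.92 × 0.122 = $117.72
State tax withheld: $964.92 × 0.05 = $48.25
Municipal income tax: $964.92 × 0.037 = $35.70
State unemployment insurance (employee share): only $163,507.20 − $163,273.98 = $233.22 of this check is subject → $233.22 × 0.0036 = $0.84
Union dues: $47.83
Vision insurance premium: $19.49
Total deductions = $36.76 + $63.94 + $117.72 + $48.25 + $35.70 + $0.84 + $47.83 + $19.49 = $370.53
Net pay = $1,065.62 − $370.53 = $695.09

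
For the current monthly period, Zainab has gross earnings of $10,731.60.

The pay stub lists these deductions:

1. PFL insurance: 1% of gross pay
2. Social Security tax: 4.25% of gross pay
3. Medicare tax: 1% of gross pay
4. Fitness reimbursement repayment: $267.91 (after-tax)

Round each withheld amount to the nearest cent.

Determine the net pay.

PFL insurance: $10,731.60 × 0.01 = $107.32
Social Security tax: $10,731.60 × 0.0425 = $456.09
Medicare tax: $10,731.60 × 0.01 = $107.32
Fitness reimbursement repayment: $267.91
Total deductions = $107.32 + $456.09 + $107.32 + $267.91 = $938.64
Net pay = $10,731.60 − $938.64 = $9,792.96

$9,792.96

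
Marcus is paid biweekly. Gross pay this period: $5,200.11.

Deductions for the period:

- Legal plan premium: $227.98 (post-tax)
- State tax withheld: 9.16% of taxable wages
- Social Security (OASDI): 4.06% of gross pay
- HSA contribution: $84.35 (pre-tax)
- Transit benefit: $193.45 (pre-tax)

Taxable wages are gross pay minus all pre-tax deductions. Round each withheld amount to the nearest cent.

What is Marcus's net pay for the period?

Transit benefit: $193.45
HSA contribution: $84.35
Pre-tax total = $193.45 + $84.35 = $277.80
Taxable wages = $5,200.11 − $277.80 = $4,922.31
State tax withheld: $4,922.31 × 0.0916 = $450.88
Social Security (OASDI): $5,200.11 × 0.0406 = $211.12
Legal plan premium: $227.98
Total deductions = $193.45 + $84.35 + $450.88 + $211.12 + $227.98 = $1,167.78
Net pay = $5,200.11 − $1,167.78 = $4,032.33

$4,032.33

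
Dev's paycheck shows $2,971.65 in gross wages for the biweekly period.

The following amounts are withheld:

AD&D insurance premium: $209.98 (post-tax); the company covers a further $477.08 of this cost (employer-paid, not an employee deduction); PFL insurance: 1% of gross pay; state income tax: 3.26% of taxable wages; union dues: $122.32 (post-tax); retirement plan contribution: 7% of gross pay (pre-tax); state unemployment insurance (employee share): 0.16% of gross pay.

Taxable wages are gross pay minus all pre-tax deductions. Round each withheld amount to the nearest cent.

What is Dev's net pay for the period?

Retirement plan contribution: $2,971.65 × 0.07 = $208.02
Taxable wages = $2,971.65 − $208.02 = $2,763.63
State income tax: $2,763.63 × 0.0326 = $90.09
PFL insurance: $2,971.65 × 0.01 = $29.72
State unemployment insurance (employee share): $2,971.65 × 0.0016 = $4.75
AD&D insurance premium: $209.98
Union dues: $122.32
(Employer's $477.08 toward AD&D insurance premium is not withheld from the employee.)
Total deductions = $208.02 + $90.09 + $29.72 + $4.75 + $209.98 + $122.32 = $664.88
Net pay = $2,971.65 − $664.88 = $2,306.77

$2,306.77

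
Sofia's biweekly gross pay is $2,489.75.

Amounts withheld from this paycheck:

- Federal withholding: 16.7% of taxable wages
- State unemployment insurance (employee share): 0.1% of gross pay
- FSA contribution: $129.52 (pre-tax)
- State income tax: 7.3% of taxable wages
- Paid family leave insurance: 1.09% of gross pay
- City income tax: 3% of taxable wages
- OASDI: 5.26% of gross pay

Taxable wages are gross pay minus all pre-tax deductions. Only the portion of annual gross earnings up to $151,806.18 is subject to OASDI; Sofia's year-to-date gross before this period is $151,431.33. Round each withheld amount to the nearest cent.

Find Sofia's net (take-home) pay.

$1,673.61

FSA contribution: $129.52
Taxable wages = $2,489.75 − $129.52 = $2,360.23
City income tax: $2,360.23 × 0.03 = $70.81
State income tax: $2,360.23 × 0.073 = $172.30
Federal withholding: $2,360.23 × 0.167 = $394.16
State unemployment insurance (employee share): $2,489.75 × 0.001 = $2.49
Paid family leave insurance: $2,489.75 × 0.0109 = $27.14
OASDI: only $151,806.18 − $151,431.33 = $374.85 of this check is subject → $374.85 × 0.0526 = $19.72
Total deductions = $129.52 + $70.81 + $172.30 + $394.16 + $2.49 + $27.14 + $19.72 = $816.14
Net pay = $2,489.75 − $816.14 = $1,673.61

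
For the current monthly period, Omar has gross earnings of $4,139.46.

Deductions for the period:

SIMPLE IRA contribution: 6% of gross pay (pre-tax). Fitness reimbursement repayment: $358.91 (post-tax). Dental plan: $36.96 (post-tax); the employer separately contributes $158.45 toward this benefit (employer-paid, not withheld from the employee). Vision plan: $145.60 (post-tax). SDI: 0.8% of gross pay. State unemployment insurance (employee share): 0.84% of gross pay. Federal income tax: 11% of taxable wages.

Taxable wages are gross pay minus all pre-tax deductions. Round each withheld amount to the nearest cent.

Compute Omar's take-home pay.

SIMPLE IRA contribution: $4,139.46 × 0.06 = $248.37
Taxable wages = $4,139.46 − $248.37 = $3,891.09
Federal income tax: $3,891.09 × 0.11 = $428.02
SDI: $4,139.46 × 0.008 = $33.12
State unemployment insurance (employee share): $4,139.46 × 0.0084 = $34.77
Dental plan: $36.96
Vision plan: $145.60
Fitness reimbursement repayment: $358.91
(Employer's $158.45 toward dental plan is not withheld from the employee.)
Total deductions = $248.37 + $428.02 + $33.12 + $34.77 + $36.96 + $145.60 + $358.91 = $1,285.75
Net pay = $4,139.46 − $1,285.75 = $2,853.71

$2,853.71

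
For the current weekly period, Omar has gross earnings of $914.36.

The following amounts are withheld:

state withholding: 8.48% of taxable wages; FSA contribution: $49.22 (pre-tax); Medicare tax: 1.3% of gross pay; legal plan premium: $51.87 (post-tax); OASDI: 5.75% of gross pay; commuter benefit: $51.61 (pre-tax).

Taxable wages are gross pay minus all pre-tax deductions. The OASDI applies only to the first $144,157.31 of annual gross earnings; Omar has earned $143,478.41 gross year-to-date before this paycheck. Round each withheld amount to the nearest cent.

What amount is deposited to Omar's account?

$641.74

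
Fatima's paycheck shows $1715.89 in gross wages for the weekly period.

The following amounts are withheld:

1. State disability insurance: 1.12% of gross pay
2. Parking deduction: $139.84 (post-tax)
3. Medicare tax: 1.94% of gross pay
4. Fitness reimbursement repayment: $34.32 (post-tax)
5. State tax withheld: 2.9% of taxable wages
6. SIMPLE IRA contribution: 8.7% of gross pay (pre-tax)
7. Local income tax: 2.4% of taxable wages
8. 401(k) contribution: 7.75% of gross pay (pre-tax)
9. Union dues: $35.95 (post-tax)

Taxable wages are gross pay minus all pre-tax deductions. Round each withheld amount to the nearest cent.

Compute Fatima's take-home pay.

401(k) contribution: $1715.89 × 0.0775 = $132.98
SIMPLE IRA contribution: $1715.89 × 0.087 = $149.28
Pre-tax total = $132.98 + $149.28 = $282.26
Taxable wages = $1715.89 − $282.26 = $1433.63
Local income tax: $1433.63 × 0.024 = $34.41
State tax withheld: $1433.63 × 0.029 = $41.58
State disability insurance: $1715.89 × 0.0112 = $19.22
Medicare tax: $1715.89 × 0.0194 = $33.29
Parking deduction: $139.84
Union dues: $35.95
Fitness reimbursement repayment: $34.32
Total deductions = $132.98 + $149.28 + $34.41 + $41.58 + $19.22 + $33.29 + $139.84 + $35.95 + $34.32 = $620.87
Net pay = $1715.89 − $620.87 = $1095.02

$1095.02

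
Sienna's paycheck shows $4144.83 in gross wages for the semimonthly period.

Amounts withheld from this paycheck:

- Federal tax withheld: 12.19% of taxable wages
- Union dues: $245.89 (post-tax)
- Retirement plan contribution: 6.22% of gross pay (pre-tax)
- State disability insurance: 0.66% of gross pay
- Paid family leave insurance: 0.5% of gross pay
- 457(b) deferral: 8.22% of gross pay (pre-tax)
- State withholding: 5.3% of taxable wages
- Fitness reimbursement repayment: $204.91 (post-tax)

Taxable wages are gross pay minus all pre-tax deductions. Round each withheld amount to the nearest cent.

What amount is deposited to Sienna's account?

$2427.18

457(b) deferral: $4144.83 × 0.0822 = $340.71
Retirement plan contribution: $4144.83 × 0.0622 = $257.81
Pre-tax total = $340.71 + $257.81 = $598.52
Taxable wages = $4144.83 − $598.52 = $3546.31
State withholding: $3546.31 × 0.053 = $187.95
Federal tax withheld: $3546.31 × 0.1219 = $432.30
State disability insurance: $4144.83 × 0.0066 = $27.36
Paid family leave insurance: $4144.83 × 0.005 = $20.72
Union dues: $245.89
Fitness reimbursement repayment: $204.91
Total deductions = $340.71 + $257.81 + $187.95 + $432.30 + $27.36 + $20.72 + $245.89 + $204.91 = $1717.65
Net pay = $4144.83 − $1717.65 = $2427.18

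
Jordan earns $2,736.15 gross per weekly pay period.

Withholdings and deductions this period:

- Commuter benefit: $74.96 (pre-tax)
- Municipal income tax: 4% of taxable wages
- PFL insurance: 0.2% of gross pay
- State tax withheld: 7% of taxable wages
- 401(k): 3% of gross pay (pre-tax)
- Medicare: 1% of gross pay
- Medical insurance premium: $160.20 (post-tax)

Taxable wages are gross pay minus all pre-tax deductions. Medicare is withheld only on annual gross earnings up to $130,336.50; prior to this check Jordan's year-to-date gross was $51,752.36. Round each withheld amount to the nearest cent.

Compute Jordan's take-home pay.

Commuter benefit: $74.96
401(k): $2,736.15 × 0.03 = $82.08
Pre-tax total = $74.96 + $82.08 = $157.04
Taxable wages = $2,736.15 − $157.04 = $2,579.11
Municipal income tax: $2,579.11 × 0.04 = $103.16
State tax withheld: $2,579.11 × 0.07 = $180.54
Medicare: cap not yet reached, full $2,736.15 is subject → $2,736.15 × 0.01 = $27.36
PFL insurance: $2,736.15 × 0.002 = $5.47
Medical insurance premium: $160.20
Total deductions = $74.96 + $82.08 + $103.16 + $180.54 + $27.36 + $5.47 + $160.20 = $633.77
Net pay = $2,736.15 − $633.77 = $2,102.38

$2,102.38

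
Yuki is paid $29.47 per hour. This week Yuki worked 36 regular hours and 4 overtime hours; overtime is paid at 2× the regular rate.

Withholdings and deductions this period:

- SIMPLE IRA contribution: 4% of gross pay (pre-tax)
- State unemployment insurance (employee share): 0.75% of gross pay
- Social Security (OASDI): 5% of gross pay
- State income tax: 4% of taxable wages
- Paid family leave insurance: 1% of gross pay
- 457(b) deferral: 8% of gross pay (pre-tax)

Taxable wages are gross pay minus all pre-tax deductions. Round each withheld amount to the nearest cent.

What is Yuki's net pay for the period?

Regular pay: 36 × $29.47 = $1060.92
Overtime pay: 4 × $29.47 × 2 = $235.76
Gross pay = $1060.92 + $235.76 = $1296.68
457(b) deferral: $1296.68 × 0.08 = $103.73
SIMPLE IRA contribution: $1296.68 × 0.04 = $51.87
Pre-tax total = $103.73 + $51.87 = $155.60
Taxable wages = $1296.68 − $155.60 = $1141.08
State income tax: $1141.08 × 0.04 = $45.64
State unemployment insurance (employee share): $1296.68 × 0.0075 = $9.73
Social Security (OASDI): $1296.68 × 0.05 = $64.83
Paid family leave insurance: $1296.68 × 0.01 = $12.97
Total deductions = $103.73 + $51.87 + $45.64 + $9.73 + $64.83 + $12.97 = $288.77
Net pay = $1296.68 − $288.77 = $1007.91

$1007.91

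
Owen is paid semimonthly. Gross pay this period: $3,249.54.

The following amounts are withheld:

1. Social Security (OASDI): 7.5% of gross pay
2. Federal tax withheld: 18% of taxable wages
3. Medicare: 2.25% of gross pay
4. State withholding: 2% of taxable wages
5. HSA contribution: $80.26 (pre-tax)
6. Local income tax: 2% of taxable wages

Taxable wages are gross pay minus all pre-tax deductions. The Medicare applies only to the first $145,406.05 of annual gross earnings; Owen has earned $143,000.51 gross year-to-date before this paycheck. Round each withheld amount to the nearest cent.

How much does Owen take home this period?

$2,174.19

HSA contribution: $80.26
Taxable wages = $3,249.54 − $80.26 = $3,169.28
State withholding: $3,169.28 × 0.02 = $63.39
Local income tax: $3,169.28 × 0.02 = $63.39
Federal tax withheld: $3,169.28 × 0.18 = $570.47
Social Security (OASDI): $3,249.54 × 0.075 = $243.72
Medicare: only $145,406.05 − $143,000.51 = $2,405.54 of this check is subject → $2,405.54 × 0.0225 = $54.12
Total deductions = $80.26 + $63.39 + $63.39 + $570.47 + $243.72 + $54.12 = $1,075.35
Net pay = $3,249.54 − $1,075.35 = $2,174.19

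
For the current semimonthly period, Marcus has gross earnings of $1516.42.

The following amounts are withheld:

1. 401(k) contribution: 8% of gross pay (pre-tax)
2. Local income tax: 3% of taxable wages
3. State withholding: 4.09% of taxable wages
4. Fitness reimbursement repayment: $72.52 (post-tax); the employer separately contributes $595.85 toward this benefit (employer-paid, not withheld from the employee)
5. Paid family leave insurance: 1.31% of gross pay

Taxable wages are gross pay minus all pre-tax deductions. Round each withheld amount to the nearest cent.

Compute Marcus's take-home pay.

401(k) contribution: $1516.42 × 0.08 = $121.31
Taxable wages = $1516.42 − $121.31 = $1395.11
State withholding: $1395.11 × 0.0409 = $57.06
Local income tax: $1395.11 × 0.03 = $41.85
Paid family leave insurance: $1516.42 × 0.0131 = $19.87
Fitness reimbursement repayment: $72.52
(Employer's $595.85 toward fitness reimbursement repayment is not withheld from the employee.)
Total deductions = $121.31 + $57.06 + $41.85 + $19.87 + $72.52 = $312.61
Net pay = $1516.42 − $312.61 = $1203.81

$1203.81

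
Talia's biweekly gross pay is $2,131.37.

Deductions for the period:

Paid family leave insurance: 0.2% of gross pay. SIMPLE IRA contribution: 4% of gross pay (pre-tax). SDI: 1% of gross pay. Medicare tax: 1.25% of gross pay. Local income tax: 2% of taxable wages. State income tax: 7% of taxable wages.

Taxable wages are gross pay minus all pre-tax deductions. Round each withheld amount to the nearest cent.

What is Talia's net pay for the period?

$1,809.76

SIMPLE IRA contribution: $2,131.37 × 0.04 = $85.25
Taxable wages = $2,131.37 − $85.25 = $2,046.12
State income tax: $2,046.12 × 0.07 = $143.23
Local income tax: $2,046.12 × 0.02 = $40.92
Paid family leave insurance: $2,131.37 × 0.002 = $4.26
SDI: $2,131.37 × 0.01 = $21.31
Medicare tax: $2,131.37 × 0.0125 = $26.64
Total deductions = $85.25 + $143.23 + $40.92 + $4.26 + $21.31 + $26.64 = $321.61
Net pay = $2,131.37 − $321.61 = $1,809.76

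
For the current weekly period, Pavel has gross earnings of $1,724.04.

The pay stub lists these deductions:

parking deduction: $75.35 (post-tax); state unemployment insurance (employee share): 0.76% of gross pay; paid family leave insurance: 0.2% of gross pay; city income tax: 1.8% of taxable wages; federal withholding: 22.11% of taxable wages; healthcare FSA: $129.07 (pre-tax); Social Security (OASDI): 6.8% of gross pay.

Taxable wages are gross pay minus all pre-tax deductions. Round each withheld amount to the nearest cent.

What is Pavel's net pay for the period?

Healthcare FSA: $129.07
Taxable wages = $1,724.04 − $129.07 = $1,594.97
City income tax: $1,594.97 × 0.018 = $28.71
Federal withholding: $1,594.97 × 0.2211 = $352.65
Paid family leave insurance: $1,724.04 × 0.002 = $3.45
Social Security (OASDI): $1,724.04 × 0.068 = $117.23
State unemployment insurance (employee share): $1,724.04 × 0.0076 = $13.10
Parking deduction: $75.35
Total deductions = $129.07 + $28.71 + $352.65 + $3.45 + $117.23 + $13.10 + $75.35 = $719.56
Net pay = $1,724.04 − $719.56 = $1,004.48

$1,004.48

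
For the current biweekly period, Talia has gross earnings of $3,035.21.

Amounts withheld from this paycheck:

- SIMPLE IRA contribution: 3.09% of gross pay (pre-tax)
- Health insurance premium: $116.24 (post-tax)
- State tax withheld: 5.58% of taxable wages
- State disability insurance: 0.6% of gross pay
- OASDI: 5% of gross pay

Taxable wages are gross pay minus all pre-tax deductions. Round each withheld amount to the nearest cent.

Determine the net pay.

SIMPLE IRA contribution: $3,035.21 × 0.0309 = $93.79
Taxable wages = $3,035.21 − $93.79 = $2,941.42
State tax withheld: $2,941.42 × 0.0558 = $164.13
State disability insurance: $3,035.21 × 0.006 = $18.21
OASDI: $3,035.21 × 0.05 = $151.76
Health insurance premium: $116.24
Total deductions = $93.79 + $164.13 + $18.21 + $151.76 + $116.24 = $544.13
Net pay = $3,035.21 − $544.13 = $2,491.08

$2,491.08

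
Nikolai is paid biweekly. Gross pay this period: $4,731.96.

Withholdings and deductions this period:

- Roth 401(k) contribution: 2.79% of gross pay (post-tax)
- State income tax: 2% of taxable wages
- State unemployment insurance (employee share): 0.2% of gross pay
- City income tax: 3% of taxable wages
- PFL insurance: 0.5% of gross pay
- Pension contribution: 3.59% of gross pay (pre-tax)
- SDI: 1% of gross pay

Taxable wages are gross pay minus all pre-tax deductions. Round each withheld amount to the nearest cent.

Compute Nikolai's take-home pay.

$4,121.52

Pension contribution: $4,731.96 × 0.0359 = $169.88
Taxable wages = $4,731.96 − $169.88 = $4,562.08
State income tax: $4,562.08 × 0.02 = $91.24
City income tax: $4,562.08 × 0.03 = $136.86
PFL insurance: $4,731.96 × 0.005 = $23.66
State unemployment insurance (employee share): $4,731.96 × 0.002 = $9.46
SDI: $4,731.96 × 0.01 = $47.32
Roth 401(k) contribution: $4,731.96 × 0.0279 = $132.02
Total deductions = $169.88 + $91.24 + $136.86 + $23.66 + $9.46 + $47.32 + $132.02 = $610.44
Net pay = $4,731.96 − $610.44 = $4,121.52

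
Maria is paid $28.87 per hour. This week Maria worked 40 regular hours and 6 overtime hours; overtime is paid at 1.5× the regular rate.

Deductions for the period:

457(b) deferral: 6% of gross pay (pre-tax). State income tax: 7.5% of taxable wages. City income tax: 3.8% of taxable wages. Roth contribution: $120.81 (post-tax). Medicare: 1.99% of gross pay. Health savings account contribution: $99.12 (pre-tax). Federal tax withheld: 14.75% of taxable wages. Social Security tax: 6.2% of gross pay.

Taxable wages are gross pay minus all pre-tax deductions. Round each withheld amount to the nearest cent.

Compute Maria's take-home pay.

Regular pay: 40 × $28.87 = $1,154.80
Overtime pay: 6 × $28.87 × 1.5 = $259.83
Gross pay = $1,154.80 + $259.83 = $1,414.63
Health savings account contribution: $99.12
457(b) deferral: $1,414.63 × 0.06 = $84.88
Pre-tax total = $99.12 + $84.88 = $184.00
Taxable wages = $1,414.63 − $184.00 = $1,230.63
City income tax: $1,230.63 × 0.038 = $46.76
Federal tax withheld: $1,230.63 × 0.1475 = $181.52
State income tax: $1,230.63 × 0.075 = $92.30
Social Security tax: $1,414.63 × 0.062 = $87.71
Medicare: $1,414.63 × 0.0199 = $28.15
Roth contribution: $120.81
Total deductions = $99.12 + $84.88 + $46.76 + $181.52 + $92.30 + $87.71 + $28.15 + $120.81 = $741.25
Net pay = $1,414.63 − $741.25 = $673.38

$673.38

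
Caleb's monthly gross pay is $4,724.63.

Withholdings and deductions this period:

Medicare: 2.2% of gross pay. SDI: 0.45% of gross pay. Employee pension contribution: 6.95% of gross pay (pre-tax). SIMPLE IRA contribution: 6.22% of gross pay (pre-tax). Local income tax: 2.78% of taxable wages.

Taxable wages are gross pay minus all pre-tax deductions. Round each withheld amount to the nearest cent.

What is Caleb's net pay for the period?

$3,863.15

SIMPLE IRA contribution: $4,724.63 × 0.0622 = $293.87
Employee pension contribution: $4,724.63 × 0.0695 = $328.36
Pre-tax total = $293.87 + $328.36 = $622.23
Taxable wages = $4,724.63 − $622.23 = $4,102.40
Local income tax: $4,102.40 × 0.0278 = $114.05
SDI: $4,724.63 × 0.0045 = $21.26
Medicare: $4,724.63 × 0.022 = $103.94
Total deductions = $293.87 + $328.36 + $114.05 + $21.26 + $103.94 = $861.48
Net pay = $4,724.63 − $861.48 = $3,863.15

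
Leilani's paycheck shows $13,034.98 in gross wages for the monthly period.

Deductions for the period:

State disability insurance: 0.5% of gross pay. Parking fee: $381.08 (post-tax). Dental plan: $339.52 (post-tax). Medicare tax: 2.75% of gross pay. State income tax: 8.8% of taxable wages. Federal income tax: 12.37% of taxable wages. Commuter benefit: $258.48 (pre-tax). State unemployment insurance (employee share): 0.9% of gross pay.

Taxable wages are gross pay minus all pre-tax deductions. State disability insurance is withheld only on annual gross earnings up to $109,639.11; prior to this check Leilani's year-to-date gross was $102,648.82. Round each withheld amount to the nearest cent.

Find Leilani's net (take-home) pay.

Commuter benefit: $258.48
Taxable wages = $13,034.98 − $258.48 = $12,776.50
State income tax: $12,776.50 × 0.088 = $1,124.33
Federal income tax: $12,776.50 × 0.1237 = $1,580.45
Medicare tax: $13,034.98 × 0.0275 = $358.46
State disability insurance: only $109,639.11 − $102,648.82 = $6,990.29 of this check is subject → $6,990.29 × 0.005 = $34.95
State unemployment insurance (employee share): $13,034.98 × 0.009 = $117.31
Dental plan: $339.52
Parking fee: $381.08
Total deductions = $258.48 + $1,124.33 + $1,580.45 + $358.46 + $34.95 + $117.31 + $339.52 + $381.08 = $4,194.58
Net pay = $13,034.98 − $4,194.58 = $8,840.40

$8,840.40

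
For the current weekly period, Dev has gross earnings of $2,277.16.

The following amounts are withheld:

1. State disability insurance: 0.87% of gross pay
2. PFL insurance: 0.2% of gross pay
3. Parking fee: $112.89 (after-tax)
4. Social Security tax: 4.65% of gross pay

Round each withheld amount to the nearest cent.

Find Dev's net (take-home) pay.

PFL insurance: $2,277.16 × 0.002 = $4.55
Social Security tax: $2,277.16 × 0.0465 = $105.89
State disability insurance: $2,277.16 × 0.0087 = $19.81
Parking fee: $112.89
Total deductions = $4.55 + $105.89 + $19.81 + $112.89 = $243.14
Net pay = $2,277.16 − $243.14 = $2,034.02

$2,034.02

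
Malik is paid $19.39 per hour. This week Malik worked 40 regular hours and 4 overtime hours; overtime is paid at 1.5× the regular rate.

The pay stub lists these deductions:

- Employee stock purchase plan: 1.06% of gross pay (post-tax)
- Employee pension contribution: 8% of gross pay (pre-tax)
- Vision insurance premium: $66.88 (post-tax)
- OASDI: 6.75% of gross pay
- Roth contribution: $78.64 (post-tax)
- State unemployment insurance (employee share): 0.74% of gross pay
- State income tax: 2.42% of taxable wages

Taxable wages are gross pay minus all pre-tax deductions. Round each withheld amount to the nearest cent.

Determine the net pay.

$578.94

Regular pay: 40 × $19.39 = $775.60
Overtime pay: 4 × $19.39 × 1.5 = $116.34
Gross pay = $775.60 + $116.34 = $891.94
Employee pension contribution: $891.94 × 0.08 = $71.36
Taxable wages = $891.94 − $71.36 = $820.58
State income tax: $820.58 × 0.0242 = $19.86
State unemployment insurance (employee share): $891.94 × 0.0074 = $6.60
OASDI: $891.94 × 0.0675 = $60.21
Employee stock purchase plan: $891.94 × 0.0106 = $9.45
Roth contribution: $78.64
Vision insurance premium: $66.88
Total deductions = $71.36 + $19.86 + $6.60 + $60.21 + $9.45 + $78.64 + $66.88 = $313.00
Net pay = $891.94 − $313.00 = $578.94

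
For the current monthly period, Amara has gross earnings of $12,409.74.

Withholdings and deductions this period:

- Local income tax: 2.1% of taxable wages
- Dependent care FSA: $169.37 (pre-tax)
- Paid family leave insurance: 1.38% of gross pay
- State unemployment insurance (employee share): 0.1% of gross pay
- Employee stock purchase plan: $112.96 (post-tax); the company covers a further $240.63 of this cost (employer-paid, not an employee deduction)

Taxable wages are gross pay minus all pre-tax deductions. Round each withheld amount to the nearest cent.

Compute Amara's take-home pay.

$11,686.70

Dependent care FSA: $169.37
Taxable wages = $12,409.74 − $169.37 = $12,240.37
Local income tax: $12,240.37 × 0.021 = $257.05
Paid family leave insurance: $12,409.74 × 0.0138 = $171.25
State unemployment insurance (employee share): $12,409.74 × 0.001 = $12.41
Employee stock purchase plan: $112.96
(Employer's $240.63 toward employee stock purchase plan is not withheld from the employee.)
Total deductions = $169.37 + $257.05 + $171.25 + $12.41 + $112.96 = $723.04
Net pay = $12,409.74 − $723.04 = $11,686.70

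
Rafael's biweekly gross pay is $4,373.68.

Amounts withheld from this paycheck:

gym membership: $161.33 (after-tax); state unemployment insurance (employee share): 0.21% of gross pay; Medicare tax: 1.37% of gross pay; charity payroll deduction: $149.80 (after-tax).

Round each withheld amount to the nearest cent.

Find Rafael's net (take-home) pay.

$3,993.45

Medicare tax: $4,373.68 × 0.0137 = $59.92
State unemployment insurance (employee share): $4,373.68 × 0.0021 = $9.18
Charity payroll deduction: $149.80
Gym membership: $161.33
Total deductions = $59.92 + $9.18 + $149.80 + $161.33 = $380.23
Net pay = $4,373.68 − $380.23 = $3,993.45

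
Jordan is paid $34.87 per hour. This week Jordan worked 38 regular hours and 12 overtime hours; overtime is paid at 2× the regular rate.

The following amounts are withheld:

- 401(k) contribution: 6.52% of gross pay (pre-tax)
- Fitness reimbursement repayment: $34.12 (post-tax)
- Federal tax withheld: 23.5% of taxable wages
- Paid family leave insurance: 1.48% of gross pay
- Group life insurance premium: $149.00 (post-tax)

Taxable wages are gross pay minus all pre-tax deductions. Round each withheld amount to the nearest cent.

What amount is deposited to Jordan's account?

Regular pay: 38 × $34.87 = $1,325.06
Overtime pay: 12 × $34.87 × 2 = $836.88
Gross pay = $1,325.06 + $836.88 = $2,161.94
401(k) contribution: $2,161.94 × 0.0652 = $140.96
Taxable wages = $2,161.94 − $140.96 = $2,020.98
Federal tax withheld: $2,020.98 × 0.235 = $474.93
Paid family leave insurance: $2,161.94 × 0.0148 = $32.00
Group life insurance premium: $149.00
Fitness reimbursement repayment: $34.12
Total deductions = $140.96 + $474.93 + $32.00 + $149.00 + $34.12 = $831.01
Net pay = $2,161.94 − $831.01 = $1,330.93

$1,330.93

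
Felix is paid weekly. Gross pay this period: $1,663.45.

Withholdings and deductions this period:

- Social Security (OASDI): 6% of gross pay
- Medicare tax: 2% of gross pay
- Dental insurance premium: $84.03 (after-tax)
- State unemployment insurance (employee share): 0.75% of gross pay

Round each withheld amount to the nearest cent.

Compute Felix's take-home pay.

Medicare tax: $1,663.45 × 0.02 = $33.27
Social Security (OASDI): $1,663.45 × 0.06 = $99.81
State unemployment insurance (employee share): $1,663.45 × 0.0075 = $12.48
Dental insurance premium: $84.03
Total deductions = $33.27 + $99.81 + $12.48 + $84.03 = $229.59
Net pay = $1,663.45 − $229.59 = $1,433.86

$1,433.86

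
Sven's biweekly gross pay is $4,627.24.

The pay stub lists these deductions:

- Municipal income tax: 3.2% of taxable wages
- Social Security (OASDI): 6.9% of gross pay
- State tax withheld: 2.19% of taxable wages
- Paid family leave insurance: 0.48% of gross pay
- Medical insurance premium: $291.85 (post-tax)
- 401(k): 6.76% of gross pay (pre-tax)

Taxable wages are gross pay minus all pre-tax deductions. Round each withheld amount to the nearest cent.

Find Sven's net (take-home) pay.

401(k): $4,627.24 × 0.0676 = $312.80
Taxable wages = $4,627.24 − $312.80 = $4,314.44
State tax withheld: $4,314.44 × 0.0219 = $94.49
Municipal income tax: $4,314.44 × 0.032 = $138.06
Paid family leave insurance: $4,627.24 × 0.0048 = $22.21
Social Security (OASDI): $4,627.24 × 0.069 = $319.28
Medical insurance premium: $291.85
Total deductions = $312.80 + $94.49 + $138.06 + $22.21 + $319.28 + $291.85 = $1,178.69
Net pay = $4,627.24 − $1,178.69 = $3,448.55

$3,448.55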